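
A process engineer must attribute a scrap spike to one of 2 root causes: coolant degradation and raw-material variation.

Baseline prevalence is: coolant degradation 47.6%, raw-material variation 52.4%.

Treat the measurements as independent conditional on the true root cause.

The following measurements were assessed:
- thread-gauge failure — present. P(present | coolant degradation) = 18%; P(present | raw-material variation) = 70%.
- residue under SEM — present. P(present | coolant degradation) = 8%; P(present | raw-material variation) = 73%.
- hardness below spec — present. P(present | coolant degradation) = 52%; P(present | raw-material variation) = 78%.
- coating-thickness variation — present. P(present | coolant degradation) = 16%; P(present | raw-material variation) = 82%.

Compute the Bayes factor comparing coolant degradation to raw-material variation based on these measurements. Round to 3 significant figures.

0.00367

The Bayes factor is the ratio of the joint likelihoods of the measurement pattern under the two hypotheses.
  coolant degradation: 0.18 × 0.08 × 0.52 × 0.16 = 0.0011981
  raw-material variation: 0.70 × 0.73 × 0.78 × 0.82 = 0.32684
Bayes factor = 0.0011981 / 0.32684 ≈ 0.00367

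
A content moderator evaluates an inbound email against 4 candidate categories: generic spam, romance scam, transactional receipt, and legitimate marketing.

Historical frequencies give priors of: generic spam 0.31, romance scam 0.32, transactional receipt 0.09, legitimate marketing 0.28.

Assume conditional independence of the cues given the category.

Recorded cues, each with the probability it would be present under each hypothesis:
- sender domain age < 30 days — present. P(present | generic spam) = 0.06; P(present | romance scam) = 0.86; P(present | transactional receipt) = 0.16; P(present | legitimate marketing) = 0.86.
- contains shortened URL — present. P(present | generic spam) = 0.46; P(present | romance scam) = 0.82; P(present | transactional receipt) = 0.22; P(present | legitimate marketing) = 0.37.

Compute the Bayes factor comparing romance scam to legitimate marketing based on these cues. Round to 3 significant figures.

Take the product of per-cue likelihoods under each hypothesis, then divide.
  romance scam: 0.86 × 0.82 = 0.7052
  legitimate marketing: 0.86 × 0.37 = 0.3182
Bayes factor = 0.7052 / 0.3182 ≈ 2.22

2.22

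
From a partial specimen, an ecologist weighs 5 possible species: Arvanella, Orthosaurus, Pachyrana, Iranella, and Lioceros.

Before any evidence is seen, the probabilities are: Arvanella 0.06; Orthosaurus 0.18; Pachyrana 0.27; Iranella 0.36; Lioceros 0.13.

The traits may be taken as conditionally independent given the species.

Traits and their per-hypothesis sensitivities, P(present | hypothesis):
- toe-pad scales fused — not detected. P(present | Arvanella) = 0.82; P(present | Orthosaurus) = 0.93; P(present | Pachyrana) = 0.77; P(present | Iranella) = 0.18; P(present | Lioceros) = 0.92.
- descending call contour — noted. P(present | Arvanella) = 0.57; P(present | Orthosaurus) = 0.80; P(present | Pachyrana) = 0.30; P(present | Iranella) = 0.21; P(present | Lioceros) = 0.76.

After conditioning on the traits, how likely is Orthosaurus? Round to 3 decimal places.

0.096

For each hypothesis, the unnormalized posterior weight is prior × product of the trait likelihoods (using 1 − P(present | H) for each absent trait):
  Arvanella: 0.06 × (1 − 0.82) × 0.57 = 0.006156
  Orthosaurus: 0.18 × (1 − 0.93) × 0.80 = 0.01008
  Pachyrana: 0.27 × (1 − 0.77) × 0.30 = 0.01863
  Iranella: 0.36 × (1 − 0.18) × 0.21 = 0.061992
  Lioceros: 0.13 × (1 − 0.92) × 0.76 = 0.007904
Marginal likelihood of the evidence = 0.10476.
P(Orthosaurus | evidence) = 0.01008 / 0.10476 ≈ 0.096.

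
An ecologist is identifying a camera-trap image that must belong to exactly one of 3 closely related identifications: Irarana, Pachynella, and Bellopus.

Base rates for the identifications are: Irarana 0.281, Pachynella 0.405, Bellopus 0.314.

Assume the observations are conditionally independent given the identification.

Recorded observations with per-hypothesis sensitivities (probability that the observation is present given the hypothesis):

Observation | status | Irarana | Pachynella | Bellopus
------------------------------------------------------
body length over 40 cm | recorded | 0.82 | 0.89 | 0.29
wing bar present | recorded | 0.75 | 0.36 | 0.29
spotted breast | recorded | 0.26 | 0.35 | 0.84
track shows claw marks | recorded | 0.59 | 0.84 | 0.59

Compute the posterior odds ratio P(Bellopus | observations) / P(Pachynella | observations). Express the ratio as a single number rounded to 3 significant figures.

Unnormalized posterior weight (prior times the observation likelihoods) for each of the two hypotheses:
  Bellopus: 0.314 × 0.29 × 0.29 × 0.84 × 0.59 = 0.013088
  Pachynella: 0.405 × 0.89 × 0.36 × 0.35 × 0.84 = 0.03815
Posterior odds = 0.013088 / 0.03815 ≈ 0.343.

0.343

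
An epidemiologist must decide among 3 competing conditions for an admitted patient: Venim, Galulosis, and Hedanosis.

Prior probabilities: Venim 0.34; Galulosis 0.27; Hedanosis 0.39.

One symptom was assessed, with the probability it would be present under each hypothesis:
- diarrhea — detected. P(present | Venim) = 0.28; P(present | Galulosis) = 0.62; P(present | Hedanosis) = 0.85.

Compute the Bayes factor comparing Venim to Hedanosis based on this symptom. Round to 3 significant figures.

The Bayes factor is the ratio of the two likelihoods.
  Venim: 0.28
  Hedanosis: 0.85
Bayes factor = 0.28 / 0.85 ≈ 0.329

0.329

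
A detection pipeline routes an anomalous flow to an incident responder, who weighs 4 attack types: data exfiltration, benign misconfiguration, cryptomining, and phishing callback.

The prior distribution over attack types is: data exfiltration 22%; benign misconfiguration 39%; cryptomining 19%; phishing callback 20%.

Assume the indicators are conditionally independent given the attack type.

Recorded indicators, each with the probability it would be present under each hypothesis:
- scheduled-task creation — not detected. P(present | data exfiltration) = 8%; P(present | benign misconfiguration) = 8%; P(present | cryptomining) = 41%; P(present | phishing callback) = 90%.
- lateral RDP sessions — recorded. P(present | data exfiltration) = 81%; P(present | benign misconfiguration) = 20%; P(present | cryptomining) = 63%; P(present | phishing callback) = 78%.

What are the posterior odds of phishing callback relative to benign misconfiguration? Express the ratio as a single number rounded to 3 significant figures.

0.217

Unnormalized posterior weight (prior times the indicator likelihoods) for each of the two hypotheses (using 1 − P(present | H) for each absent indicator):
  phishing callback: 0.20 × (1 − 0.90) × 0.78 = 0.0156
  benign misconfiguration: 0.39 × (1 − 0.08) × 0.20 = 0.07176
Posterior odds = 0.0156 / 0.07176 ≈ 0.217.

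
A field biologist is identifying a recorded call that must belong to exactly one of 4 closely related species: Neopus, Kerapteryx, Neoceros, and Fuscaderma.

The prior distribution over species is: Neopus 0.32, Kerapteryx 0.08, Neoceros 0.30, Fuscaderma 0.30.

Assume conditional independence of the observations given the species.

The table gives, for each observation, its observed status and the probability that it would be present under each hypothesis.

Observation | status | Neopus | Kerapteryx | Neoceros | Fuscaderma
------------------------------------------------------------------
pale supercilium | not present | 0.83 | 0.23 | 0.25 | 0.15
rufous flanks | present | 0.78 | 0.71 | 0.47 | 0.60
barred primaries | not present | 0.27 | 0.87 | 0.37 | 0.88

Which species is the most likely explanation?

For each hypothesis, the unnormalized posterior weight is prior × product of the observation likelihoods (using 1 − P(present | H) for each absent observation):
  Neopus: 0.32 × (1 − 0.83) × 0.78 × (1 − 0.27) = 0.030975
  Kerapteryx: 0.08 × (1 − 0.23) × 0.71 × (1 − 0.87) = 0.0056857
  Neoceros: 0.30 × (1 − 0.25) × 0.47 × (1 − 0.37) = 0.066622
  Fuscaderma: 0.30 × (1 − 0.15) × 0.60 × (1 − 0.88) = 0.01836
The unnormalized weights sum to 0.12164.
P(Neopus | evidence) ≈ 0.030975 / 0.12164 ≈ 0.255
P(Kerapteryx | evidence) ≈ 0.0056857 / 0.12164 ≈ 0.047
P(Neoceros | evidence) ≈ 0.066622 / 0.12164 ≈ 0.548
P(Fuscaderma | evidence) ≈ 0.01836 / 0.12164 ≈ 0.151
The largest is 0.548, so Neoceros is most probable.

Neoceros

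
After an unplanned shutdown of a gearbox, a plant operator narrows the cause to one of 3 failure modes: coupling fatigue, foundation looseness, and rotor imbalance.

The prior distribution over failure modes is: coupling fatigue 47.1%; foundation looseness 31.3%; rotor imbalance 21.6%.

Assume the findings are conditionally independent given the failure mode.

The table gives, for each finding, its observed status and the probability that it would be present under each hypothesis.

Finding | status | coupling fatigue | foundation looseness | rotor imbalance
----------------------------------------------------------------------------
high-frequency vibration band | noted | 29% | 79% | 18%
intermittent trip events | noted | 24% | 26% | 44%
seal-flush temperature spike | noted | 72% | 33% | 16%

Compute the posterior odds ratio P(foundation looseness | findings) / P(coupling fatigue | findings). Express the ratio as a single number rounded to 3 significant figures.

0.899

The normalizing constant cancels in an odds ratio, so compute prior × likelihood for the two hypotheses only:
  foundation looseness: 0.313 × 0.79 × 0.26 × 0.33 = 0.021216
  coupling fatigue: 0.471 × 0.29 × 0.24 × 0.72 = 0.023603
Odds(foundation looseness : coupling fatigue) = 0.021216 / 0.023603 ≈ 0.899.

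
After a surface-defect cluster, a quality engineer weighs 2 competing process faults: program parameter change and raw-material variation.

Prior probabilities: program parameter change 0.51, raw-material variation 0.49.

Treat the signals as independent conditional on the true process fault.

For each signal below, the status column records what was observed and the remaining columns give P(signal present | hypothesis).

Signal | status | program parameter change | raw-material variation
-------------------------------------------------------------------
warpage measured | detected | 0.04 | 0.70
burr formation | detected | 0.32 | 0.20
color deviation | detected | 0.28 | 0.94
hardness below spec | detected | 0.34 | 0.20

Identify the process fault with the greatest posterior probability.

By Bayes' rule with conditional independence, the unnormalized weight for each hypothesis is prior × ∏ likelihoods:
  program parameter change: 0.51 × 0.04 × 0.32 × 0.28 × 0.34 = 0.00062147
  raw-material variation: 0.49 × 0.70 × 0.20 × 0.94 × 0.20 = 0.012897
The unnormalized weights sum to 0.013518.
P(program parameter change | evidence) ≈ 0.00062147 / 0.013518 ≈ 0.046
P(raw-material variation | evidence) ≈ 0.012897 / 0.013518 ≈ 0.954
The largest is 0.954, so raw-material variation is most probable.

raw-material variation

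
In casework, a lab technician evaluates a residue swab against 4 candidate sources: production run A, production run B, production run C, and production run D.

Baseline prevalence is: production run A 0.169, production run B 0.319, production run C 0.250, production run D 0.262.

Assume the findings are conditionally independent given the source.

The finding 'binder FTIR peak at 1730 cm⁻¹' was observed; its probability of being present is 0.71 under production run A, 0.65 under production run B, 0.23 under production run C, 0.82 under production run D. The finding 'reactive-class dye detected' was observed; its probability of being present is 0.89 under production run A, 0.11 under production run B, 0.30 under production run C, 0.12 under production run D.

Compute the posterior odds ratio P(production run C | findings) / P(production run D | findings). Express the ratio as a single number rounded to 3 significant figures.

0.669

The normalizing constant cancels in an odds ratio, so compute prior × likelihood for the two hypotheses only:
  production run C: 0.250 × 0.23 × 0.30 = 0.01725
  production run D: 0.262 × 0.82 × 0.12 = 0.025781
Odds(production run C : production run D) = 0.01725 / 0.025781 ≈ 0.669.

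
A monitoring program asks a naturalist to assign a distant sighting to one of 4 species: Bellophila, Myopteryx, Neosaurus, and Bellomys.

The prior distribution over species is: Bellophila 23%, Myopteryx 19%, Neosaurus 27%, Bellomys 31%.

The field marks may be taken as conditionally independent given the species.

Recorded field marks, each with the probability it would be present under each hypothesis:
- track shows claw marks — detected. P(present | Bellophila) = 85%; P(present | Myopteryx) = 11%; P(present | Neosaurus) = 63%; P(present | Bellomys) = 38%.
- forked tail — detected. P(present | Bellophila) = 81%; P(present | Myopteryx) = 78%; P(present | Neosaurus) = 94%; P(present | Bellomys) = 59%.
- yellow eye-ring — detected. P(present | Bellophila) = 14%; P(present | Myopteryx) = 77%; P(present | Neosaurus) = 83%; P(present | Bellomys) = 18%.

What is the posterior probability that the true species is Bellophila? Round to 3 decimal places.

0.123

By Bayes' rule with conditional independence, the unnormalized weight for each hypothesis is prior × ∏ likelihoods:
  Bellophila: 0.23 × 0.85 × 0.81 × 0.14 = 0.02217
  Myopteryx: 0.19 × 0.11 × 0.78 × 0.77 = 0.012553
  Neosaurus: 0.27 × 0.63 × 0.94 × 0.83 = 0.13271
  Bellomys: 0.31 × 0.38 × 0.59 × 0.18 = 0.01251
Normalizing constant Z = 0.02217 + 0.012553 + 0.13271 + 0.01251 = 0.17994.
P(Bellophila | evidence) = 0.02217 / 0.17994 ≈ 0.123.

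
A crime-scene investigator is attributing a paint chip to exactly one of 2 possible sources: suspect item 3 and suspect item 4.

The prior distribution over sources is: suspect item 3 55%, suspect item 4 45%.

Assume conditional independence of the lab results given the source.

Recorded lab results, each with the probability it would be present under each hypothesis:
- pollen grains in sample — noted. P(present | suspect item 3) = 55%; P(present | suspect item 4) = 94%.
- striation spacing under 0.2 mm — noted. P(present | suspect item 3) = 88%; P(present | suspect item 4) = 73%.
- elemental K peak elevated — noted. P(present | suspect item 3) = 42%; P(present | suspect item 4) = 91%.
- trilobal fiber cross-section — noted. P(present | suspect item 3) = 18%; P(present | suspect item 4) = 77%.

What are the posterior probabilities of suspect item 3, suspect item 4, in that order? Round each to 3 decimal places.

By Bayes' rule with conditional independence, the unnormalized weight for each hypothesis is prior × ∏ likelihoods:
  suspect item 3: 0.55 × 0.55 × 0.88 × 0.42 × 0.18 = 0.020125
  suspect item 4: 0.45 × 0.94 × 0.73 × 0.91 × 0.77 = 0.21637
Normalizing constant Z = 0.020125 + 0.21637 = 0.23649.
P(suspect item 3 | evidence) = 0.020125 / 0.23649 ≈ 0.085
P(suspect item 4 | evidence) = 0.21637 / 0.23649 ≈ 0.915

0.085, 0.915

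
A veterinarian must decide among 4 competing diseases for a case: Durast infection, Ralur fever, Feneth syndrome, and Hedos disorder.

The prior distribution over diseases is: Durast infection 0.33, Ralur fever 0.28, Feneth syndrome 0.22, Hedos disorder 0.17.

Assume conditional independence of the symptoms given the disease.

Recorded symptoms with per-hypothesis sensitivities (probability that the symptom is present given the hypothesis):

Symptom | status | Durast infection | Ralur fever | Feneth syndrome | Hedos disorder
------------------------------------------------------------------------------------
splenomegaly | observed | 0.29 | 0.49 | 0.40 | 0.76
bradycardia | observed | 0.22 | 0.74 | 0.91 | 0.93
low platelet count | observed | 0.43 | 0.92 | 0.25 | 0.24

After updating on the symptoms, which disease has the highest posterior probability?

Ralur fever

By Bayes' rule with conditional independence, the unnormalized weight for each hypothesis is prior × ∏ likelihoods:
  Durast infection: 0.33 × 0.29 × 0.22 × 0.43 = 0.0090532
  Ralur fever: 0.28 × 0.49 × 0.74 × 0.92 = 0.093406
  Feneth syndrome: 0.22 × 0.40 × 0.91 × 0.25 = 0.02002
  Hedos disorder: 0.17 × 0.76 × 0.93 × 0.24 = 0.028837
The unnormalized weights sum to 0.15132.
P(Durast infection | evidence) ≈ 0.0090532 / 0.15132 ≈ 0.060
P(Ralur fever | evidence) ≈ 0.093406 / 0.15132 ≈ 0.617
P(Feneth syndrome | evidence) ≈ 0.02002 / 0.15132 ≈ 0.132
P(Hedos disorder | evidence) ≈ 0.028837 / 0.15132 ≈ 0.191
The largest is 0.617, so Ralur fever is most probable.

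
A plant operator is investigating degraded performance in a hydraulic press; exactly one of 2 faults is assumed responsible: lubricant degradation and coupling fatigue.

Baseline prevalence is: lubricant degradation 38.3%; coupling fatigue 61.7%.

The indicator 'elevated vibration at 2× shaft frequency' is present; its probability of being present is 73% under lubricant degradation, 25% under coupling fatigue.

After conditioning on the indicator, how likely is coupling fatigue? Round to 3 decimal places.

By Bayes' rule, the unnormalized weight for each hypothesis is prior × likelihood:
  lubricant degradation: 0.383 × 0.73 = 0.27959
  coupling fatigue: 0.617 × 0.25 = 0.15425
Normalizing constant Z = 0.27959 + 0.15425 = 0.43384.
P(coupling fatigue | evidence) = 0.15425 / 0.43384 ≈ 0.356.

0.356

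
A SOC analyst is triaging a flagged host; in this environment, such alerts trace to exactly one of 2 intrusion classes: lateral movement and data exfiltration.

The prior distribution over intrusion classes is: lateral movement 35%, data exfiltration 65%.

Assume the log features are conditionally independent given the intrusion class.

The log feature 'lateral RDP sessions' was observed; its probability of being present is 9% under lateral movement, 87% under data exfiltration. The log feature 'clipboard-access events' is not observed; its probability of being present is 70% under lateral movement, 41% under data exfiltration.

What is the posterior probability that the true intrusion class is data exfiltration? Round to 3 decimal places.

0.972

Multiply each prior by the joint likelihood of the log feature pattern (using 1 − P(present | H) for each absent log feature):
  lateral movement: 0.35 × 0.09 × (1 − 0.70) = 0.00945
  data exfiltration: 0.65 × 0.87 × (1 − 0.41) = 0.33365
The unnormalized weights sum to 0.3431.
P(data exfiltration | evidence) = 0.33365 / 0.3431 ≈ 0.972.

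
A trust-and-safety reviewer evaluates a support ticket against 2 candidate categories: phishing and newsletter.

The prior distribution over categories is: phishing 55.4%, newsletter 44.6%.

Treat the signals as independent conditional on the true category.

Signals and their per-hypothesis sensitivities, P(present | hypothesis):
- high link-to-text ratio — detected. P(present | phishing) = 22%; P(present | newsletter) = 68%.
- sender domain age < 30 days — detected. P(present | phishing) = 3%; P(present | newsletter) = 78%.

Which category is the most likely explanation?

newsletter

Multiply each prior by the joint likelihood of the signal pattern:
  phishing: 0.554 × 0.22 × 0.03 = 0.0036564
  newsletter: 0.446 × 0.68 × 0.78 = 0.23656
Normalizing constant Z = 0.0036564 + 0.23656 = 0.24021.
P(phishing | evidence) ≈ 0.0036564 / 0.24021 ≈ 0.015
P(newsletter | evidence) ≈ 0.23656 / 0.24021 ≈ 0.985
The largest is 0.985, so newsletter is most probable.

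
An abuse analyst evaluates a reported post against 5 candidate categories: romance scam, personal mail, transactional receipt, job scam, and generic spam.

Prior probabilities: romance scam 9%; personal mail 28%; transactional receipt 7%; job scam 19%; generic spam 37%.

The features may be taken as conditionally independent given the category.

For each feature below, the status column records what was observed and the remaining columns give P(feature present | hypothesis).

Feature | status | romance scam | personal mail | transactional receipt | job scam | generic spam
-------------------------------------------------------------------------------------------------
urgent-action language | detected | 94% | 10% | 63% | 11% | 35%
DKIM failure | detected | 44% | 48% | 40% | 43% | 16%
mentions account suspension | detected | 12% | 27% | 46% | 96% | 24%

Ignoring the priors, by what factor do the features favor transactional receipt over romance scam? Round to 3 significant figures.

2.34

Take the product of per-feature likelihoods under each hypothesis, then divide.
  transactional receipt: 0.63 × 0.40 × 0.46 = 0.11592
  romance scam: 0.94 × 0.44 × 0.12 = 0.049632
Bayes factor = 0.11592 / 0.049632 ≈ 2.34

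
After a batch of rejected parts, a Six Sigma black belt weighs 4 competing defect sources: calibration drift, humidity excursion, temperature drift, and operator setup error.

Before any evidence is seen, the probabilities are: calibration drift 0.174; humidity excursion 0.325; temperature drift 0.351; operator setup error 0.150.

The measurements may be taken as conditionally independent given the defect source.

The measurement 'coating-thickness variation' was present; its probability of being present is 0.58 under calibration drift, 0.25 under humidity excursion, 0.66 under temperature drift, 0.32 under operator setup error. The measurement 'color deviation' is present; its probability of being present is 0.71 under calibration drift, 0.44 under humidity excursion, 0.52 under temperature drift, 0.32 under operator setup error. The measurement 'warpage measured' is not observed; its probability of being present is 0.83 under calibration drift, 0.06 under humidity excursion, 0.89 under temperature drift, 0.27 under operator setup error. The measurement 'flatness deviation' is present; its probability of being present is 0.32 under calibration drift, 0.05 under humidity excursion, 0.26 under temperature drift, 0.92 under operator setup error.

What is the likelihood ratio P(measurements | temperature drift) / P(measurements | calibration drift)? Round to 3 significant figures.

0.438

The Bayes factor is the ratio of the joint likelihoods of the measurement pattern under the two hypotheses (using 1 − P(present | H) for each absent measurement).
  temperature drift: 0.66 × 0.52 × (1 − 0.89) × 0.26 = 0.0098155
  calibration drift: 0.58 × 0.71 × (1 − 0.83) × 0.32 = 0.022402
Bayes factor = 0.0098155 / 0.022402 ≈ 0.438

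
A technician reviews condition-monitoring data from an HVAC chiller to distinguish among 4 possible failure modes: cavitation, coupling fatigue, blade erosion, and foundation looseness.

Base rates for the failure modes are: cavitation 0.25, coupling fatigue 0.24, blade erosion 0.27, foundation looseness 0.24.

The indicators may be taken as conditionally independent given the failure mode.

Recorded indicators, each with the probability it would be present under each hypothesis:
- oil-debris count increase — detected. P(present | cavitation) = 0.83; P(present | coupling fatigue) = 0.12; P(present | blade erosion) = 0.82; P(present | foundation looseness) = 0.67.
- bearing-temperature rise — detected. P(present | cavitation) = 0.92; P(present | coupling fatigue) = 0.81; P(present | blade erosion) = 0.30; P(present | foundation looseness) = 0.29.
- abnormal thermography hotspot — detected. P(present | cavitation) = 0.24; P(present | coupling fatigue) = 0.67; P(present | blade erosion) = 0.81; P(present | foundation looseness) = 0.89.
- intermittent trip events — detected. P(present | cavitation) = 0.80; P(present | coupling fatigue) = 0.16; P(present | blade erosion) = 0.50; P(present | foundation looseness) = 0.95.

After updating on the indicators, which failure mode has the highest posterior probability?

For each hypothesis, the unnormalized posterior weight is prior × product of the indicator likelihoods:
  cavitation: 0.25 × 0.83 × 0.92 × 0.24 × 0.80 = 0.036653
  coupling fatigue: 0.24 × 0.12 × 0.81 × 0.67 × 0.16 = 0.0025008
  blade erosion: 0.27 × 0.82 × 0.30 × 0.81 × 0.50 = 0.0269
  foundation looseness: 0.24 × 0.67 × 0.29 × 0.89 × 0.95 = 0.039427
Normalizing constant Z = 0.036653 + 0.0025008 + 0.0269 + 0.039427 = 0.10548.
P(cavitation | evidence) ≈ 0.036653 / 0.10548 ≈ 0.347
P(coupling fatigue | evidence) ≈ 0.0025008 / 0.10548 ≈ 0.024
P(blade erosion | evidence) ≈ 0.0269 / 0.10548 ≈ 0.255
P(foundation looseness | evidence) ≈ 0.039427 / 0.10548 ≈ 0.374
The largest is 0.374, so foundation looseness is most probable.

foundation looseness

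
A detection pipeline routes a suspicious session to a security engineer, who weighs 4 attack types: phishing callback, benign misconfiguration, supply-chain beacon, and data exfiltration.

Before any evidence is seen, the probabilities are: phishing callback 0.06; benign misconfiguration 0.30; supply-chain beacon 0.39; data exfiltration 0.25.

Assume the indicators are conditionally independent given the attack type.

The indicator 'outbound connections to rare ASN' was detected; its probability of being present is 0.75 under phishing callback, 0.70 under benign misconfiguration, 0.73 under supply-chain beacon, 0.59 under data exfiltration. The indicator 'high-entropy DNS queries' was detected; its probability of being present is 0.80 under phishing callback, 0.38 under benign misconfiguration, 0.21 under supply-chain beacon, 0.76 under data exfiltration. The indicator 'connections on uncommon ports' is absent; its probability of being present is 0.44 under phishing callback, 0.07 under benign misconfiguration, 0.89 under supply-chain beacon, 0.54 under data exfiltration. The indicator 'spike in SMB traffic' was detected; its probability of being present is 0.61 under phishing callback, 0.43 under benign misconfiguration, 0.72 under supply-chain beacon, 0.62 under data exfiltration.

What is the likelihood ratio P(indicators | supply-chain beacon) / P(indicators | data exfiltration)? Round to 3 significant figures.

0.0949

Take the product of per-indicator likelihoods under each hypothesis (using 1 − P(present | H) for each absent indicator), then divide.
  supply-chain beacon: 0.73 × 0.21 × (1 − 0.89) × 0.72 = 0.012141
  data exfiltration: 0.59 × 0.76 × (1 − 0.54) × 0.62 = 0.12788
Bayes factor = 0.012141 / 0.12788 ≈ 0.0949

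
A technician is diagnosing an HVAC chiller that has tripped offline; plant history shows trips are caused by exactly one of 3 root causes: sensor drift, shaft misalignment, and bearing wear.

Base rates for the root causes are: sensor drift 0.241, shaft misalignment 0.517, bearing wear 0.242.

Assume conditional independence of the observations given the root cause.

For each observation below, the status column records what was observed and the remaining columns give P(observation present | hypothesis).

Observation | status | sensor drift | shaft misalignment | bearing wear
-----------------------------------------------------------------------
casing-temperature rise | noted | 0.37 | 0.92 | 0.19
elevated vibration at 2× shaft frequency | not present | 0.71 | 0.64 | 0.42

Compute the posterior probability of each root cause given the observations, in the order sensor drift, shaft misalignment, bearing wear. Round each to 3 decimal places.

0.116, 0.765, 0.119

Multiply each prior by the joint likelihood of the evidence pattern (using 1 − P(present | H) for each absent observation):
  sensor drift: 0.241 × 0.37 × (1 − 0.71) = 0.025859
  shaft misalignment: 0.517 × 0.92 × (1 − 0.64) = 0.17123
  bearing wear: 0.242 × 0.19 × (1 − 0.42) = 0.026668
Normalizing constant Z = 0.025859 + 0.17123 + 0.026668 = 0.22376.
P(sensor drift | evidence) = 0.025859 / 0.22376 ≈ 0.116
P(shaft misalignment | evidence) = 0.17123 / 0.22376 ≈ 0.765
P(bearing wear | evidence) = 0.026668 / 0.22376 ≈ 0.119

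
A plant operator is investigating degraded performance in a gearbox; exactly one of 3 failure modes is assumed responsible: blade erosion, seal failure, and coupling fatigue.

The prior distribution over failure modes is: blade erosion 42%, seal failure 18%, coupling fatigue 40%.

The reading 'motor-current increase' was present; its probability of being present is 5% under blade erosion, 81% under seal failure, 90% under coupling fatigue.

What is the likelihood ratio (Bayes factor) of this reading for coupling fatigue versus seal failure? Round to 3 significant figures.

The Bayes factor is the ratio of the two likelihoods.
  coupling fatigue: 0.9
  seal failure: 0.81
Bayes factor = 0.9 / 0.81 ≈ 1.11

1.11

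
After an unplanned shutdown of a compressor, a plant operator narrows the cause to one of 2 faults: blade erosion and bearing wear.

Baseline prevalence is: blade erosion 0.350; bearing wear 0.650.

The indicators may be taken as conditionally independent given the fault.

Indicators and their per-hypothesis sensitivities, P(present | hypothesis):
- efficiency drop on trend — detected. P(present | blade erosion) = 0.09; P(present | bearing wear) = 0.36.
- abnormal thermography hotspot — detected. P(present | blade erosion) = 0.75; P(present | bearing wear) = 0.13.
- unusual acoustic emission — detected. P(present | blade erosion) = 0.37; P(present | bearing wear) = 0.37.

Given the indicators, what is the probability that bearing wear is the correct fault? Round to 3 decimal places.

By Bayes' rule with conditional independence, the unnormalized weight for each hypothesis is prior × ∏ likelihoods:
  blade erosion: 0.350 × 0.09 × 0.75 × 0.37 = 0.0087413
  bearing wear: 0.650 × 0.36 × 0.13 × 0.37 = 0.011255
The unnormalized weights sum to 0.019997.
P(bearing wear | evidence) = 0.011255 / 0.019997 ≈ 0.563.

0.563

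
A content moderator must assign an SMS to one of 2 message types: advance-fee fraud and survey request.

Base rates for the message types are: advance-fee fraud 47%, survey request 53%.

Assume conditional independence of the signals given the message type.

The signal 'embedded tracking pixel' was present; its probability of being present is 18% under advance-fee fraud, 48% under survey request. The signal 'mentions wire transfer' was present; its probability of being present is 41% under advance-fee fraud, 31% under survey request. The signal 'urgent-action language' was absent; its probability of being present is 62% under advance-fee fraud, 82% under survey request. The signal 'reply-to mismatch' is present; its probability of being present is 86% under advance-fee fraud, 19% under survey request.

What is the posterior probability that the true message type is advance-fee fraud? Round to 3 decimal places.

By Bayes' rule with conditional independence, the unnormalized weight for each hypothesis is prior × ∏ likelihoods (using 1 − P(present | H) for each absent signal):
  advance-fee fraud: 0.47 × 0.18 × 0.41 × (1 − 0.62) × 0.86 = 0.011335
  survey request: 0.53 × 0.48 × 0.31 × (1 − 0.82) × 0.19 = 0.0026971
The unnormalized weights sum to 0.014033.
P(advance-fee fraud | evidence) = 0.011335 / 0.014033 ≈ 0.808.

0.808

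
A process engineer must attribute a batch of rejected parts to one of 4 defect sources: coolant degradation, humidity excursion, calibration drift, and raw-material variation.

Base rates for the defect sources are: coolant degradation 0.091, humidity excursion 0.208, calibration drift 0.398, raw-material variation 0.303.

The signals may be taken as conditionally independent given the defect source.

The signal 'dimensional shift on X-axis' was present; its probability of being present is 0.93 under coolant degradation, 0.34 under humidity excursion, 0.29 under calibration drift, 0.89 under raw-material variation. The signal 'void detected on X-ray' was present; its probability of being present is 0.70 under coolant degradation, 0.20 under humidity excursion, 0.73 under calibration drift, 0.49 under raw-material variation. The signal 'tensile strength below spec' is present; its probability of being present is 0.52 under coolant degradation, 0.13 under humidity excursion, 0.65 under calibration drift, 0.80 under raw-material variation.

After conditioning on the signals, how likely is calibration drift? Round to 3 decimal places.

0.284

Multiply each prior by the joint likelihood of the signal pattern:
  coolant degradation: 0.091 × 0.93 × 0.70 × 0.52 = 0.030805
  humidity excursion: 0.208 × 0.34 × 0.20 × 0.13 = 0.0018387
  calibration drift: 0.398 × 0.29 × 0.73 × 0.65 = 0.054767
  raw-material variation: 0.303 × 0.89 × 0.49 × 0.80 = 0.10571
Marginal likelihood of the evidence = 0.19312.
P(calibration drift | evidence) = 0.054767 / 0.19312 ≈ 0.284.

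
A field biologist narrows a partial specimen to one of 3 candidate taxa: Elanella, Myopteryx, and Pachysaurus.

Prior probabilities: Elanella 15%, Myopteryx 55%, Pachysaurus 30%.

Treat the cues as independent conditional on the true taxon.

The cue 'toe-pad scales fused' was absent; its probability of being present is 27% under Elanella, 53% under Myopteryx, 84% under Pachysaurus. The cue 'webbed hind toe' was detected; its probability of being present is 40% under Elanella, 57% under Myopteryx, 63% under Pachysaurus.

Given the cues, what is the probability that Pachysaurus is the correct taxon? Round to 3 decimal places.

By Bayes' rule with conditional independence, the unnormalized weight for each hypothesis is prior × ∏ likelihoods (using 1 − P(present | H) for each absent cue):
  Elanella: 0.15 × (1 − 0.27) × 0.40 = 0.0438
  Myopteryx: 0.55 × (1 − 0.53) × 0.57 = 0.14735
  Pachysaurus: 0.30 × (1 − 0.84) × 0.63 = 0.03024
Marginal likelihood of the evidence = 0.22139.
P(Pachysaurus | evidence) = 0.03024 / 0.22139 ≈ 0.137.

0.137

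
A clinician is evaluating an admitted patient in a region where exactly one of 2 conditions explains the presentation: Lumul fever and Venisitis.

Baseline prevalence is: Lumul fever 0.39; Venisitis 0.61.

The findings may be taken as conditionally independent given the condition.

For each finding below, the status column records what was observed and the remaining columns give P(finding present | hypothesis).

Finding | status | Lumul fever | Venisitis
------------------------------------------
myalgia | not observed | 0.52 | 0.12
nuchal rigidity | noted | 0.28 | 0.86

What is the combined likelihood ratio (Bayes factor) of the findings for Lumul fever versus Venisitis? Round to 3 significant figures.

0.178

The Bayes factor is the ratio of the joint likelihoods of the evidence pattern under the two hypotheses (using 1 − P(present | H) for each absent finding).
  Lumul fever: (1 − 0.52) × 0.28 = 0.1344
  Venisitis: (1 − 0.12) × 0.86 = 0.7568
Bayes factor = 0.1344 / 0.7568 ≈ 0.178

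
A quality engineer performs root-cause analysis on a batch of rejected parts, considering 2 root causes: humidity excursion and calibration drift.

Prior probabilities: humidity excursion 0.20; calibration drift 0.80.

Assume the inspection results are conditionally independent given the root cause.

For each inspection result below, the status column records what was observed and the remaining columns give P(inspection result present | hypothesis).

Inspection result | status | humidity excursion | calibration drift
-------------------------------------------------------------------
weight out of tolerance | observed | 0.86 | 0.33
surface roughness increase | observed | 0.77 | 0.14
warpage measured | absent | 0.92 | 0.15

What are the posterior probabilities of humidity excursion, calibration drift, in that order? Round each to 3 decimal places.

0.252, 0.748

By Bayes' rule with conditional independence, the unnormalized weight for each hypothesis is prior × ∏ likelihoods (using 1 − P(present | H) for each absent inspection result):
  humidity excursion: 0.20 × 0.86 × 0.77 × (1 − 0.92) = 0.010595
  calibration drift: 0.80 × 0.33 × 0.14 × (1 − 0.15) = 0.031416
Normalizing constant Z = 0.010595 + 0.031416 = 0.042011.
P(humidity excursion | evidence) = 0.010595 / 0.042011 ≈ 0.252
P(calibration drift | evidence) = 0.031416 / 0.042011 ≈ 0.748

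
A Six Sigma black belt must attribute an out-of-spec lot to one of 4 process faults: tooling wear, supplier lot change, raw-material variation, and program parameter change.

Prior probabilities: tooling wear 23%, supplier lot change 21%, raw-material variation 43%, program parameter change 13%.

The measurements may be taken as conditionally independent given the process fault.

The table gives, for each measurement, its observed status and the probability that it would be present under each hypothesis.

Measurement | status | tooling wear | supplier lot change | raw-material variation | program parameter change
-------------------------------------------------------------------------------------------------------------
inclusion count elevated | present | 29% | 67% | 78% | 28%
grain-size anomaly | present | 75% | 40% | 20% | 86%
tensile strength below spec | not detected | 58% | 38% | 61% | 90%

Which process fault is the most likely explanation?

Multiply each prior by the joint likelihood of the measurement pattern (using 1 − P(present | H) for each absent measurement):
  tooling wear: 0.23 × 0.29 × 0.75 × (1 − 0.58) = 0.021011
  supplier lot change: 0.21 × 0.67 × 0.40 × (1 − 0.38) = 0.034894
  raw-material variation: 0.43 × 0.78 × 0.20 × (1 − 0.61) = 0.026161
  program parameter change: 0.13 × 0.28 × 0.86 × (1 − 0.90) = 0.0031304
Normalizing constant Z = 0.021011 + 0.034894 + 0.026161 + 0.0031304 = 0.085196.
P(tooling wear | evidence) ≈ 0.021011 / 0.085196 ≈ 0.247
P(supplier lot change | evidence) ≈ 0.034894 / 0.085196 ≈ 0.410
P(raw-material variation | evidence) ≈ 0.026161 / 0.085196 ≈ 0.307
P(program parameter change | evidence) ≈ 0.0031304 / 0.085196 ≈ 0.037
The largest is 0.410, so supplier lot change is most probable.

supplier lot change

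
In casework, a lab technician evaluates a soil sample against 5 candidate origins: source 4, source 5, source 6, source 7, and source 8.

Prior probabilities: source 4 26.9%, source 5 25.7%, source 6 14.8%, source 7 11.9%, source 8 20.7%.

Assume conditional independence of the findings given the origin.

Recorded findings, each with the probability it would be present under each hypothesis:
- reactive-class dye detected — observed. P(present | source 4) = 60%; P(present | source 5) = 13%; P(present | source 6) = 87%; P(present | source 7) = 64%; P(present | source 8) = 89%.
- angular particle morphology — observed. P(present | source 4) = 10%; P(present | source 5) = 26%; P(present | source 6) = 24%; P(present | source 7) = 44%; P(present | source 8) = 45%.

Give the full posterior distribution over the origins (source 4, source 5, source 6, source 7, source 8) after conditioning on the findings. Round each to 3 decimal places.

By Bayes' rule with conditional independence, the unnormalized weight for each hypothesis is prior × ∏ likelihoods:
  source 4: 0.269 × 0.60 × 0.10 = 0.01614
  source 5: 0.257 × 0.13 × 0.26 = 0.0086866
  source 6: 0.148 × 0.87 × 0.24 = 0.030902
  source 7: 0.119 × 0.64 × 0.44 = 0.03351
  source 8: 0.207 × 0.89 × 0.45 = 0.082904
The unnormalized weights sum to 0.17214.
P(source 4 | evidence) = 0.01614 / 0.17214 ≈ 0.094
P(source 5 | evidence) = 0.0086866 / 0.17214 ≈ 0.050
P(source 6 | evidence) = 0.030902 / 0.17214 ≈ 0.180
P(source 7 | evidence) = 0.03351 / 0.17214 ≈ 0.195
P(source 8 | evidence) = 0.082904 / 0.17214 ≈ 0.482

0.094, 0.050, 0.180, 0.195, 0.482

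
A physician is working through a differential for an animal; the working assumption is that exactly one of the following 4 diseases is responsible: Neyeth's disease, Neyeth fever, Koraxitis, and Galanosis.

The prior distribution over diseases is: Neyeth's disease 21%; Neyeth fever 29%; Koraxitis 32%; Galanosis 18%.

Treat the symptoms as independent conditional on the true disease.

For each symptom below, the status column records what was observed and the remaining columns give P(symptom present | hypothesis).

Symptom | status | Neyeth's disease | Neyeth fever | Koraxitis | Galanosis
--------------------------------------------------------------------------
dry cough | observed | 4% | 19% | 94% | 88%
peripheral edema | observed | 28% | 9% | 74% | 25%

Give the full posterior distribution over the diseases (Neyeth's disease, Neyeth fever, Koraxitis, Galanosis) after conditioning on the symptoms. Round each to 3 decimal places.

By Bayes' rule with conditional independence, the unnormalized weight for each hypothesis is prior × ∏ likelihoods:
  Neyeth's disease: 0.21 × 0.04 × 0.28 = 0.002352
  Neyeth fever: 0.29 × 0.19 × 0.09 = 0.004959
  Koraxitis: 0.32 × 0.94 × 0.74 = 0.22259
  Galanosis: 0.18 × 0.88 × 0.25 = 0.0396
Normalizing constant Z = 0.002352 + 0.004959 + 0.22259 + 0.0396 = 0.2695.
P(Neyeth's disease | evidence) = 0.002352 / 0.2695 ≈ 0.009
P(Neyeth fever | evidence) = 0.004959 / 0.2695 ≈ 0.018
P(Koraxitis | evidence) = 0.22259 / 0.2695 ≈ 0.826
P(Galanosis | evidence) = 0.0396 / 0.2695 ≈ 0.147

0.009, 0.018, 0.826, 0.147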